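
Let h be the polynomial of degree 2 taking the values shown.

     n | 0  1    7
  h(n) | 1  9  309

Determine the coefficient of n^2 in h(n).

Write h(n) = an^2 + bn + c. Substituting each data point gives a linear system:
  c = 1
  a + b + c = 9
  49a + 7b + c = 309
Solving the system yields a = 6, b = 2, c = 1.
So h(n) = 6n^2 + 2n + 1.
The leading coefficient is 6.

6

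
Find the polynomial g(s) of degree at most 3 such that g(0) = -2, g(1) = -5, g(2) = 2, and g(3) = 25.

Write g(s) = as^3 + bs^2 + cs + d. Substituting each data point gives a linear system:
  d = -2
  a + b + c + d = -5
  8a + 4b + 2c + d = 2
  27a + 9b + 3c + d = 25
Solving the system yields a = 1, b = 2, c = -6, d = -2.
So g(s) = s³ + 2s² - 6s - 2.
Check: g(3) = 25. ✓

g(s) = s^3 + 2s^2 - 6s - 2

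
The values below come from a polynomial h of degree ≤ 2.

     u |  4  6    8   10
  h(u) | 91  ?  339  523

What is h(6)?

195

On equispaced nodes a degree-2 polynomial has vanishing third forward difference, so
  - h(4) + 3·h(6) - 3·h(8) + h(10) = 0.
Substituting the known values and solving for h(6):
  3·h(6) = 585
  h(6) = 195.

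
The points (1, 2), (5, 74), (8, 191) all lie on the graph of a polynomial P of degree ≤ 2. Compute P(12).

431

Using the Lagrange interpolation formula with nodes 1, 5, 8:
  L_0(s) = (s - 5)(s - 8) / 28
  L_1(s) = (s - 1)(s - 8) / -12
  L_2(s) = (s - 1)(s - 5) / 21
Then P(s) = 2·L_0(s) + 74·L_1(s) + 191·L_2(s).
Expanding and collecting terms gives P(s) = 3s² - 1.
Evaluating at s = 12: P(12) = 431.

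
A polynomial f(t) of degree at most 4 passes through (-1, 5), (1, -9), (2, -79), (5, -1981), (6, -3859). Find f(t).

Using the Lagrange interpolation formula with nodes -1, 1, 2, 5, 6:
  L_0(t) = (t - 1)(t - 2)(t - 5)(t - 6) / 252
  L_1(t) = (t + 1)(t - 2)(t - 5)(t - 6) / -40
  L_2(t) = (t + 1)(t - 1)(t - 5)(t - 6) / 36
  L_3(t) = (t + 1)(t - 1)(t - 2)(t - 6) / -72
  L_4(t) = (t + 1)(t - 1)(t - 2)(t - 5) / 140
Then f(t) = 5·L_0(t) - 9·L_1(t) - 79·L_2(t) - 1981·L_3(t) - 3859·L_4(t).
Expanding and collecting terms gives f(t) = -2t^4 - 6t^3 + t^2 - t - 1.
Check: f(5) = -1981. ✓

f(t) = -2t^4 - 6t^3 + t^2 - t - 1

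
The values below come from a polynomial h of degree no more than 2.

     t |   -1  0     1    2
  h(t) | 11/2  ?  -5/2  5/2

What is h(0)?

-3/2

On equispaced nodes a degree-2 polynomial has vanishing third forward difference, so
  - h(-1) + 3·h(0) - 3·h(1) + h(2) = 0.
Substituting the known values and solving for h(0):
  3·h(0) = -9/2
  h(0) = -3/2.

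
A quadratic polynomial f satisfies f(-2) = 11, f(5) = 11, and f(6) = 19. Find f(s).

f(s) = s^2 - 3s + 1

Using the Lagrange interpolation formula with nodes -2, 5, 6:
  L_0(s) = (s - 5)(s - 6) / 56
  L_1(s) = (s + 2)(s - 6) / -7
  L_2(s) = (s + 2)(s - 5) / 8
Then f(s) = 11·L_0(s) + 11·L_1(s) + 19·L_2(s).
Expanding and collecting terms gives f(s) = s^2 - 3s + 1.
Check: f(6) = 19. ✓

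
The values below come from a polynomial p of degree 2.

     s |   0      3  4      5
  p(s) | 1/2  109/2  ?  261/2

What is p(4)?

The 3 known points determine the degree-2 polynomial uniquely.
Write p(s) = as^2 + bs + c. Substituting each data point gives a linear system:
  c = 1/2
  9a + 3b + c = 109/2
  25a + 5b + c = 261/2
Solving the system yields a = 4, b = 6, c = 1/2.
So p(s) = 4s^2 + 6s + 1/2.
Then p(4) = 177/2.

177/2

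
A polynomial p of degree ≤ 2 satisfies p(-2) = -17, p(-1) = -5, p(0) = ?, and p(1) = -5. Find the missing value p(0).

On equispaced nodes a degree-2 polynomial has vanishing third forward difference, so
  - p(-2) + 3·p(-1) - 3·p(0) + p(1) = 0.
Substituting the known values and solving for p(0):
  -3·p(0) = 3
  p(0) = -1.

-1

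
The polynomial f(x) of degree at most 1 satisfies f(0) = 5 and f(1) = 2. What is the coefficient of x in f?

-3

Write f(x) = ax + b. Substituting each data point gives a linear system:
  b = 5
  a + b = 2
Solving the system yields a = -3, b = 5.
So f(x) = -3x + 5.
The leading coefficient is -3.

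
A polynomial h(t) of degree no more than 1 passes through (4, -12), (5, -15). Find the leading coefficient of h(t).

Write h(t) = at + b. Substituting each data point gives a linear system:
  4a + b = -12
  5a + b = -15
Solving the system yields a = -3, b = 0.
So h(t) = -3t.
The leading coefficient is -3.

-3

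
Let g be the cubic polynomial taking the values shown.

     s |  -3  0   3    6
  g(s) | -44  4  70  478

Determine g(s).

Write g(s) = as^3 + bs^2 + cs + d. Substituting each data point gives a linear system:
  -27a + 9b - 3c + d = -44
  d = 4
  27a + 9b + 3c + d = 70
  216a + 36b + 6c + d = 478
Solving the system yields a = 2, b = 1, c = 1, d = 4.
So g(s) = 2s^3 + s^2 + s + 4.
Check: g(-3) = -44. ✓

g(s) = 2s^3 + s^2 + s + 4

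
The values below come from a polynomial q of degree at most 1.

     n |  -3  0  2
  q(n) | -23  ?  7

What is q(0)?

-5

The 2 known points determine the degree-1 polynomial uniquely.
Write q(n) = an + b. Substituting each data point gives a linear system:
  -3a + b = -23
  2a + b = 7
Solving the system yields a = 6, b = -5.
So q(n) = 6n - 5.
Then q(0) = -5.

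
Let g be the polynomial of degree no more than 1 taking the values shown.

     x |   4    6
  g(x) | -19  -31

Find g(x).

Using the Lagrange interpolation formula with nodes 4, 6:
  L_0(x) = (x - 6) / -2
  L_1(x) = (x - 4) / 2
Then g(x) = -19·L_0(x) - 31·L_1(x).
Expanding and collecting terms gives g(x) = -6x + 5.
Check: g(4) = -19. ✓

g(x) = -6x + 5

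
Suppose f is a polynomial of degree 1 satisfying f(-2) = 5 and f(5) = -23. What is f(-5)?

17

Using the Lagrange interpolation formula with nodes -2, 5:
  L_0(u) = (u - 5) / -7
  L_1(u) = (u + 2) / 7
Then f(u) = 5·L_0(u) - 23·L_1(u).
Expanding and collecting terms gives f(u) = -4u - 3.
Evaluating at u = -5: f(-5) = 17.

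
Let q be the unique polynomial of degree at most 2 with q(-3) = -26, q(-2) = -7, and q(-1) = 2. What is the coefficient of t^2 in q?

-5

Write q(t) = at^2 + bt + c. Substituting each data point gives a linear system:
  9a - 3b + c = -26
  4a - 2b + c = -7
  a - b + c = 2
Solving the system yields a = -5, b = -6, c = 1.
So q(t) = -5t^2 - 6t + 1.
The leading coefficient is -5.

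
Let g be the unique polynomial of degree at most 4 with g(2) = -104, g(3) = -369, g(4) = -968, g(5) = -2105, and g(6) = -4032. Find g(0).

Using the Lagrange interpolation formula with nodes 2, 3, 4, 5, 6:
  L_0(u) = (u - 3)(u - 4)(u - 5)(u - 6) / 24
  L_1(u) = (u - 2)(u - 4)(u - 5)(u - 6) / -6
  L_2(u) = (u - 2)(u - 3)(u - 5)(u - 6) / 4
  L_3(u) = (u - 2)(u - 3)(u - 4)(u - 6) / -6
  L_4(u) = (u - 2)(u - 3)(u - 4)(u - 5) / 24
Then g(u) = -104·L_0(u) - 369·L_1(u) - 968·L_2(u) - 2105·L_3(u) - 4032·L_4(u).
Expanding and collecting terms gives g(u) = -2u^4 - 6u^3 - 3u^2 - 6u.
Evaluating at u = 0: g(0) = 0.

0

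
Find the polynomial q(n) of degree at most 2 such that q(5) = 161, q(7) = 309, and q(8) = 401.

Using the Lagrange interpolation formula with nodes 5, 7, 8:
  L_0(n) = (n - 7)(n - 8) / 6
  L_1(n) = (n - 5)(n - 8) / -2
  L_2(n) = (n - 5)(n - 7) / 3
Then q(n) = 161·L_0(n) + 309·L_1(n) + 401·L_2(n).
Expanding and collecting terms gives q(n) = 6n^2 + 2n + 1.
Check: q(8) = 401. ✓

q(n) = 6n^2 + 2n + 1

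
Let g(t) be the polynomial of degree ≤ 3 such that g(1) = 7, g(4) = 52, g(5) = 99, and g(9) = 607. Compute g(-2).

Write g(t) = at^3 + bt^2 + ct + d. Substituting each data point gives a linear system:
  a + b + c + d = 7
  64a + 16b + 4c + d = 52
  125a + 25b + 5c + d = 99
  729a + 81b + 9c + d = 607
Solving the system yields a = 1, b = -2, c = 4, d = 4.
So g(t) = t^3 - 2t^2 + 4t + 4.
Then g(-2) = -20.

-20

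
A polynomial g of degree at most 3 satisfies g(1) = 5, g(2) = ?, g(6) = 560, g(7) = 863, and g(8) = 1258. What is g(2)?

28

The 4 known points determine the degree-3 polynomial uniquely.
Write g(s) = as^3 + bs^2 + cs + d. Substituting each data point gives a linear system:
  a + b + c + d = 5
  216a + 36b + 6c + d = 560
  343a + 49b + 7c + d = 863
  512a + 64b + 8c + d = 1258
Solving the system yields a = 2, b = 4, c = -3, d = 2.
So g(s) = 2s^3 + 4s^2 - 3s + 2.
Then g(2) = 28.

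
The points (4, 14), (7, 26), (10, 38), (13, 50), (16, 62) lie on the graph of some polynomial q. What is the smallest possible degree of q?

1

Forward differences of the values at t = 4, 7, 10, 13, 16:
  q  : 14  26  38  50  62
  Δ  : 12  12  12  12
  Δ^2: 0  0  0
  Δ^3: 0  0
  Δ^4: 0
The first differences are constant (12) and nonzero, while all higher differences vanish, so the minimal degree is 1.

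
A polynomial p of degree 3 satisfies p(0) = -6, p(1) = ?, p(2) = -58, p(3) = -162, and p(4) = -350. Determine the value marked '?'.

The 4 known points determine the degree-3 polynomial uniquely.
Write p(t) = at^3 + bt^2 + ct + d. Substituting each data point gives a linear system:
  d = -6
  8a + 4b + 2c + d = -58
  27a + 9b + 3c + d = -162
  64a + 16b + 4c + d = -350
Solving the system yields a = -4, b = -6, c = 2, d = -6.
So p(t) = -4t^3 - 6t^2 + 2t - 6.
Then p(1) = -14.

-14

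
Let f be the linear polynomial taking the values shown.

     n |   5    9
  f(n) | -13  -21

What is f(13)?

-29

Using the Lagrange interpolation formula with nodes 5, 9:
  L_0(n) = (n - 9) / -4
  L_1(n) = (n - 5) / 4
Then f(n) = -13·L_0(n) - 21·L_1(n).
Expanding and collecting terms gives f(n) = -2n - 3.
Evaluating at n = 13: f(13) = -29.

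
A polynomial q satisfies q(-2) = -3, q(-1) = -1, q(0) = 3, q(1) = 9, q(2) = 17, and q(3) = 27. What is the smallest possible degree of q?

Forward differences of the values at t = -2, -1, 0, 1, 2, 3:
  q  : -3  -1  3  9  17  27
  Δ  : 2  4  6  8  10
  Δ^2: 2  2  2  2
  Δ^3: 0  0  0
  Δ^4: 0  0
  Δ^5: 0
The second differences are constant (2) and nonzero, while all higher differences vanish, so the minimal degree is 2.

2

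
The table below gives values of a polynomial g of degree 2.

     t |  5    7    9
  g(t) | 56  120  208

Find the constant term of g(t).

Write g(t) = at^2 + bt + c. Substituting each data point gives a linear system:
  25a + 5b + c = 56
  49a + 7b + c = 120
  81a + 9b + c = 208
Solving the system yields a = 3, b = -4, c = 1.
So g(t) = 3t² - 4t + 1.
The constant term is 1.

1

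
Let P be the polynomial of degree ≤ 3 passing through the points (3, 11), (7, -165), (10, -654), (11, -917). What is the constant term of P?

Write P(n) = an^3 + bn^2 + cn + d. Substituting each data point gives a linear system:
  27a + 9b + 3c + d = 11
  343a + 49b + 7c + d = -165
  1000a + 100b + 10c + d = -654
  1331a + 121b + 11c + d = -917
Solving the system yields a = -1, b = 3, c = 5, d = -4.
So P(n) = -n^3 + 3n^2 + 5n - 4.
The constant term is -4.

-4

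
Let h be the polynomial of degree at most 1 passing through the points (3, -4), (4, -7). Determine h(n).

Write h(n) = an + b. Substituting each data point gives a linear system:
  3a + b = -4
  4a + b = -7
Solving the system yields a = -3, b = 5.
So h(n) = -3n + 5.
Check: h(3) = -4. ✓

h(n) = -3n + 5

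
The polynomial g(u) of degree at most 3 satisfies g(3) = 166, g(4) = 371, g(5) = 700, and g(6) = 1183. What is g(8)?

2731

Forward differences of the values at u = 3, 4, 5, 6:
  g  : 166  371  700  1183
  Δ  : 205  329  483
  Δ^2: 124  154
  Δ^3: 30
The third differences are constant, confirming degree 3.
Interpolating (Newton forward form) and evaluating at u = 8 gives g(8) = 2731.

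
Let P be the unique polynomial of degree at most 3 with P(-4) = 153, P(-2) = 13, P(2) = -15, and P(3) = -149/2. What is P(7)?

Using the Lagrange interpolation formula with nodes -4, -2, 2, 3:
  L_0(x) = (x + 2)(x - 2)(x - 3) / -84
  L_1(x) = (x + 4)(x - 2)(x - 3) / 40
  L_2(x) = (x + 4)(x + 2)(x - 3) / -24
  L_3(x) = (x + 4)(x + 2)(x - 2) / 35
Then P(x) = 153·L_0(x) + 13·L_1(x) - 15·L_2(x) - 149/2·L_3(x).
Expanding and collecting terms gives P(x) = -3x^3 - (3/2)x^2 + 5x + 5.
Evaluating at x = 7: P(7) = -2125/2.

-2125/2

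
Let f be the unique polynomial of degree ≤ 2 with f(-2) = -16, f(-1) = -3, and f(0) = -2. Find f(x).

Write f(x) = ax^2 + bx + c. Substituting each data point gives a linear system:
  4a - 2b + c = -16
  a - b + c = -3
  c = -2
Solving the system yields a = -6, b = -5, c = -2.
So f(x) = -6x^2 - 5x - 2.
Check: f(-1) = -3. ✓

f(x) = -6x^2 - 5x - 2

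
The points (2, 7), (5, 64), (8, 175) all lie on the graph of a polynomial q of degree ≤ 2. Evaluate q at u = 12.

Using the Lagrange interpolation formula with nodes 2, 5, 8:
  L_0(u) = (u - 5)(u - 8) / 18
  L_1(u) = (u - 2)(u - 8) / -9
  L_2(u) = (u - 2)(u - 5) / 18
Then q(u) = 7·L_0(u) + 64·L_1(u) + 175·L_2(u).
Expanding and collecting terms gives q(u) = 3u^2 - 2u - 1.
Evaluating at u = 12: q(12) = 407.

407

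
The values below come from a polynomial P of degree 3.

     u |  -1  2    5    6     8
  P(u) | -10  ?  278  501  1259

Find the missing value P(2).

The 4 known points determine the degree-3 polynomial uniquely.
Write P(u) = au^3 + bu^2 + cu + d. Substituting each data point gives a linear system:
  -a + b - c + d = -10
  125a + 25b + 5c + d = 278
  216a + 36b + 6c + d = 501
  512a + 64b + 8c + d = 1259
Solving the system yields a = 3, b = -5, c = 5, d = 3.
So P(u) = 3u^3 - 5u^2 + 5u + 3.
Then P(2) = 17.

17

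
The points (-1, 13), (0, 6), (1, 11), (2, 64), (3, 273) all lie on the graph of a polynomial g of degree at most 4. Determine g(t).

g(t) = 3t^4 + 3t^2 - t + 6

Write g(t) = at^4 + bt^3 + ct^2 + dt + e. Substituting each data point gives a linear system:
  a - b + c - d + e = 13
  e = 6
  a + b + c + d + e = 11
  16a + 8b + 4c + 2d + e = 64
  81a + 27b + 9c + 3d + e = 273
Solving the system yields a = 3, b = 0, c = 3, d = -1, e = 6.
So g(t) = 3t^4 + 3t^2 - t + 6.
Check: g(1) = 11. ✓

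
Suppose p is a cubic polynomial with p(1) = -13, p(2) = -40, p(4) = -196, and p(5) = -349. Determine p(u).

p(u) = -2u^3 - 3u^2 - 4u - 4

Using the Lagrange interpolation formula with nodes 1, 2, 4, 5:
  L_0(u) = (u - 2)(u - 4)(u - 5) / -12
  L_1(u) = (u - 1)(u - 4)(u - 5) / 6
  L_2(u) = (u - 1)(u - 2)(u - 5) / -6
  L_3(u) = (u - 1)(u - 2)(u - 4) / 12
Then p(u) = -13·L_0(u) - 40·L_1(u) - 196·L_2(u) - 349·L_3(u).
Expanding and collecting terms gives p(u) = -2u^3 - 3u^2 - 4u - 4.
Check: p(4) = -196. ✓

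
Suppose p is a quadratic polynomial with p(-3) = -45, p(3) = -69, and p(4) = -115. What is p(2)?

-35

Using the Lagrange interpolation formula with nodes -3, 3, 4:
  L_0(s) = (s - 3)(s - 4) / 42
  L_1(s) = (s + 3)(s - 4) / -6
  L_2(s) = (s + 3)(s - 3) / 7
Then p(s) = -45·L_0(s) - 69·L_1(s) - 115·L_2(s).
Expanding and collecting terms gives p(s) = -6s² - 4s - 3.
Evaluating at s = 2: p(2) = -35.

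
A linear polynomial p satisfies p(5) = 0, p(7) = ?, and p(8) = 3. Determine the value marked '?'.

2

The 2 known points determine the degree-1 polynomial uniquely.
Write p(s) = as + b. Substituting each data point gives a linear system:
  5a + b = 0
  8a + b = 3
Solving the system yields a = 1, b = -5.
So p(s) = s - 5.
Then p(7) = 2.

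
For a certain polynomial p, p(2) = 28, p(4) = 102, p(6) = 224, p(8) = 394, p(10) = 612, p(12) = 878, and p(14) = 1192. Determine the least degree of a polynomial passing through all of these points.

2

Forward differences of the values at n = 2, 4, 6, 8, 10, 12, 14:
  p  : 28  102  224  394  612  878  1192
  Δ  : 74  122  170  218  266  314
  Δ^2: 48  48  48  48  48
  Δ^3: 0  0  0  0
  Δ^4: 0  0  0
  Δ^5: 0  0
  Δ^6: 0
The second differences are constant (48) and nonzero, while all higher differences vanish, so the minimal degree is 2.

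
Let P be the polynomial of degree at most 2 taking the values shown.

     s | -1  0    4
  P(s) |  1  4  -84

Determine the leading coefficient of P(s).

Write P(s) = as^2 + bs + c. Substituting each data point gives a linear system:
  a - b + c = 1
  c = 4
  16a + 4b + c = -84
Solving the system yields a = -5, b = -2, c = 4.
So P(s) = -5s² - 2s + 4.
The leading coefficient is -5.

-5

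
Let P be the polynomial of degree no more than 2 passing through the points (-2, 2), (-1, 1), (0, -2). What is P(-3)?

1

Write P(n) = an^2 + bn + c. Substituting each data point gives a linear system:
  4a - 2b + c = 2
  a - b + c = 1
  c = -2
Solving the system yields a = -1, b = -4, c = -2.
So P(n) = -n^2 - 4n - 2.
Then P(-3) = 1.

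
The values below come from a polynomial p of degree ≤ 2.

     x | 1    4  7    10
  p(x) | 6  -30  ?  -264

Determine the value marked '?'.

The 3 known points determine the degree-2 polynomial uniquely.
Write p(x) = ax^2 + bx + c. Substituting each data point gives a linear system:
  a + b + c = 6
  16a + 4b + c = -30
  100a + 10b + c = -264
Solving the system yields a = -3, b = 3, c = 6.
So p(x) = -3x^2 + 3x + 6.
Then p(7) = -120.

-120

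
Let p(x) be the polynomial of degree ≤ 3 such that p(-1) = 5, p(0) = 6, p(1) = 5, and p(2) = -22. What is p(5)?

Write p(x) = ax^3 + bx^2 + cx + d. Substituting each data point gives a linear system:
  -a + b - c + d = 5
  d = 6
  a + b + c + d = 5
  8a + 4b + 2c + d = -22
Solving the system yields a = -4, b = -1, c = 4, d = 6.
So p(x) = -4x^3 - x^2 + 4x + 6.
Then p(5) = -499.

-499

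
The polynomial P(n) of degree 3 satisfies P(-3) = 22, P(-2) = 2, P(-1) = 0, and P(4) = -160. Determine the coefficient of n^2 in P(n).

-3

Write P(n) = an^3 + bn^2 + cn + d. Substituting each data point gives a linear system:
  -27a + 9b - 3c + d = 22
  -8a + 4b - 2c + d = 2
  -a + b - c + d = 0
  64a + 16b + 4c + d = -160
Solving the system yields a = -2, b = -3, c = 3, d = 4.
So P(n) = -2n^3 - 3n^2 + 3n + 4.
The coefficient of n^2 is -3.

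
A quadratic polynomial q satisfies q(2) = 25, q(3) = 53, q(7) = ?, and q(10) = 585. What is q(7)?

The 3 known points determine the degree-2 polynomial uniquely.
Write q(s) = as^2 + bs + c. Substituting each data point gives a linear system:
  4a + 2b + c = 25
  9a + 3b + c = 53
  100a + 10b + c = 585
Solving the system yields a = 6, b = -2, c = 5.
So q(s) = 6s^2 - 2s + 5.
Then q(7) = 285.

285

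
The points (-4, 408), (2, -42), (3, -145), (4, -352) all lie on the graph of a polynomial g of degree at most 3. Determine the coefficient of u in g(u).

1

Write g(u) = au^3 + bu^2 + cu + d. Substituting each data point gives a linear system:
  -64a + 16b - 4c + d = 408
  8a + 4b + 2c + d = -42
  27a + 9b + 3c + d = -145
  64a + 16b + 4c + d = -352
Solving the system yields a = -6, b = 2, c = 1, d = -4.
So g(u) = -6u^3 + 2u^2 + u - 4.
The coefficient of u is 1.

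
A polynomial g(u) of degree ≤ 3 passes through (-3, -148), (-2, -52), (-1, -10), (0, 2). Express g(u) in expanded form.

g(u) = 4u^3 - 3u^2 + 5u + 2

Using the Lagrange interpolation formula with nodes -3, -2, -1, 0:
  L_0(u) = (u + 2)(u + 1)u / -6
  L_1(u) = (u + 3)(u + 1)u / 2
  L_2(u) = (u + 3)(u + 2)u / -2
  L_3(u) = (u + 3)(u + 2)(u + 1) / 6
Then g(u) = -148·L_0(u) - 52·L_1(u) - 10·L_2(u) + 2·L_3(u).
Expanding and collecting terms gives g(u) = 4u³ - 3u² + 5u + 2.
Check: g(-1) = -10. ✓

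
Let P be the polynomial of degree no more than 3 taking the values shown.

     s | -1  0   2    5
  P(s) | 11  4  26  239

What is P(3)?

67

Using the Lagrange interpolation formula with nodes -1, 0, 2, 5:
  L_0(s) = s(s - 2)(s - 5) / -18
  L_1(s) = (s + 1)(s - 2)(s - 5) / 10
  L_2(s) = (s + 1)s(s - 5) / -18
  L_3(s) = (s + 1)s(s - 2) / 90
Then P(s) = 11·L_0(s) + 4·L_1(s) + 26·L_2(s) + 239·L_3(s).
Expanding and collecting terms gives P(s) = s³ + 5s² - 3s + 4.
Evaluating at s = 3: P(3) = 67.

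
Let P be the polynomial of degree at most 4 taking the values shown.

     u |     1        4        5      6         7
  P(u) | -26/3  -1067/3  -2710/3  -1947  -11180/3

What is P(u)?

P(u) = -2u^4 + 4u^3 - 6u^2 + (1/3)u - 5

Using the Lagrange interpolation formula with nodes 1, 4, 5, 6, 7:
  L_0(u) = (u - 4)(u - 5)(u - 6)(u - 7) / 360
  L_1(u) = (u - 1)(u - 5)(u - 6)(u - 7) / -18
  L_2(u) = (u - 1)(u - 4)(u - 6)(u - 7) / 8
  L_3(u) = (u - 1)(u - 4)(u - 5)(u - 7) / -10
  L_4(u) = (u - 1)(u - 4)(u - 5)(u - 6) / 36
Then P(u) = -26/3·L_0(u) - 1067/3·L_1(u) - 2710/3·L_2(u) - 1947·L_3(u) - 11180/3·L_4(u).
Expanding and collecting terms gives P(u) = -2u^4 + 4u^3 - 6u^2 + (1/3)u - 5.
Check: P(1) = -26/3. ✓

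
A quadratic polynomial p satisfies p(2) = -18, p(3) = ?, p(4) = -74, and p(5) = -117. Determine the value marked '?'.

-41

On equispaced nodes a degree-2 polynomial has vanishing third forward difference, so
  - p(2) + 3·p(3) - 3·p(4) + p(5) = 0.
Substituting the known values and solving for p(3):
  3·p(3) = -123
  p(3) = -41.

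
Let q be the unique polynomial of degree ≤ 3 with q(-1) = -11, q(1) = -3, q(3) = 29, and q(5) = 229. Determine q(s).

q(s) = 3s^3 - 6s^2 + s - 1

Write q(s) = as^3 + bs^2 + cs + d. Substituting each data point gives a linear system:
  -a + b - c + d = -11
  a + b + c + d = -3
  27a + 9b + 3c + d = 29
  125a + 25b + 5c + d = 229
Solving the system yields a = 3, b = -6, c = 1, d = -1.
So q(s) = 3s^3 - 6s^2 + s - 1.
Check: q(3) = 29. ✓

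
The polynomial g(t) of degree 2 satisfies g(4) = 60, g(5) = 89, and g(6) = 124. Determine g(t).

Write g(t) = at^2 + bt + c. Substituting each data point gives a linear system:
  16a + 4b + c = 60
  25a + 5b + c = 89
  36a + 6b + c = 124
Solving the system yields a = 3, b = 2, c = 4.
So g(t) = 3t^2 + 2t + 4.
Check: g(4) = 60. ✓

g(t) = 3t^2 + 2t + 4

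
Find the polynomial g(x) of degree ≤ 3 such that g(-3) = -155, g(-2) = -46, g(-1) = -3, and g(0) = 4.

Using the Lagrange interpolation formula with nodes -3, -2, -1, 0:
  L_0(x) = (x + 2)(x + 1)x / -6
  L_1(x) = (x + 3)(x + 1)x / 2
  L_2(x) = (x + 3)(x + 2)x / -2
  L_3(x) = (x + 3)(x + 2)(x + 1) / 6
Then g(x) = -155·L_0(x) - 46·L_1(x) - 3·L_2(x) + 4·L_3(x).
Expanding and collecting terms gives g(x) = 5x³ - 3x² - x + 4.
Check: g(-2) = -46. ✓

g(x) = 5x^3 - 3x^2 - x + 4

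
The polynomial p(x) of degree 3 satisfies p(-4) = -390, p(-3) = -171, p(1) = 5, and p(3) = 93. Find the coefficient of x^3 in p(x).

5

Write p(x) = ax^3 + bx^2 + cx + d. Substituting each data point gives a linear system:
  -64a + 16b - 4c + d = -390
  -27a + 9b - 3c + d = -171
  a + b + c + d = 5
  27a + 9b + 3c + d = 93
Solving the system yields a = 5, b = -5, c = -1, d = 6.
So p(x) = 5x³ - 5x² - x + 6.
The leading coefficient is 5.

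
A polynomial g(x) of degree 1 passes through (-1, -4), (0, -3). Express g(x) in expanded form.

Write g(x) = ax + b. Substituting each data point gives a linear system:
  -a + b = -4
  b = -3
Solving the system yields a = 1, b = -3.
So g(x) = x - 3.
Check: g(0) = -3. ✓

g(x) = x - 3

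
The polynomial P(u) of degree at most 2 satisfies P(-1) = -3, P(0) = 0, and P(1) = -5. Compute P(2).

-18

Write P(u) = au^2 + bu + c. Substituting each data point gives a linear system:
  a - b + c = -3
  c = 0
  a + b + c = -5
Solving the system yields a = -4, b = -1, c = 0.
So P(u) = -4u^2 - u.
Then P(2) = -18.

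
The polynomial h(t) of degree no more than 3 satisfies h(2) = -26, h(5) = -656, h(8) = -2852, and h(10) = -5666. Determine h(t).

h(t) = -6t^3 + 3t^2 + 3t + 4

Write h(t) = at^3 + bt^2 + ct + d. Substituting each data point gives a linear system:
  8a + 4b + 2c + d = -26
  125a + 25b + 5c + d = -656
  512a + 64b + 8c + d = -2852
  1000a + 100b + 10c + d = -5666
Solving the system yields a = -6, b = 3, c = 3, d = 4.
So h(t) = -6t^3 + 3t^2 + 3t + 4.
Check: h(2) = -26. ✓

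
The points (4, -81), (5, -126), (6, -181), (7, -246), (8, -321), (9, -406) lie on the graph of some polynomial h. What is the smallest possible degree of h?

2

Forward differences of the values at n = 4, 5, 6, 7, 8, 9:
  h  : -81  -126  -181  -246  -321  -406
  Δ  : -45  -55  -65  -75  -85
  Δ^2: -10  -10  -10  -10
  Δ^3: 0  0  0
  Δ^4: 0  0
  Δ^5: 0
The second differences are constant (-10) and nonzero, while all higher differences vanish, so the minimal degree is 2.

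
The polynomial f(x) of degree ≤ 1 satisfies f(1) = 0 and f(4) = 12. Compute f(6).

20

Write f(x) = ax + b. Substituting each data point gives a linear system:
  a + b = 0
  4a + b = 12
Solving the system yields a = 4, b = -4.
So f(x) = 4x - 4.
Then f(6) = 20.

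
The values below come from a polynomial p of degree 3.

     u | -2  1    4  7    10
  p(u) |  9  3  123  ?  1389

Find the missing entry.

On equispaced nodes a degree-3 polynomial has vanishing fourth forward difference, so
  p(-2) - 4·p(1) + 6·p(4) - 4·p(7) + p(10) = 0.
Substituting the known values and solving for p(7):
  -4·p(7) = -2124
  p(7) = 531.

531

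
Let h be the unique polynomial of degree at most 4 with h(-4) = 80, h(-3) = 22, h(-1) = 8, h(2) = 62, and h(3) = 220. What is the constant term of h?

4

Write h(t) = at^4 + bt^3 + ct^2 + dt + e. Substituting each data point gives a linear system:
  256a - 64b + 16c - 4d + e = 80
  81a - 27b + 9c - 3d + e = 22
  a - b + c - d + e = 8
  16a + 8b + 4c + 2d + e = 62
  81a + 27b + 9c + 3d + e = 220
Solving the system yields a = 1, b = 4, c = 4, d = -3, e = 4.
So h(t) = t^4 + 4t^3 + 4t^2 - 3t + 4.
The constant term is 4.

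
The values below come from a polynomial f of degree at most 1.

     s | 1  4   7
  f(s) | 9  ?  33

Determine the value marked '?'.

On equispaced nodes a degree-1 polynomial has vanishing second forward difference, so
  f(1) - 2·f(4) + f(7) = 0.
Substituting the known values and solving for f(4):
  -2·f(4) = -42
  f(4) = 21.

21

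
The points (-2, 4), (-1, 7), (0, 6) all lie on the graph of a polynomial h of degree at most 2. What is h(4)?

-38

Write h(n) = an^2 + bn + c. Substituting each data point gives a linear system:
  4a - 2b + c = 4
  a - b + c = 7
  c = 6
Solving the system yields a = -2, b = -3, c = 6.
So h(n) = -2n² - 3n + 6.
Then h(4) = -38.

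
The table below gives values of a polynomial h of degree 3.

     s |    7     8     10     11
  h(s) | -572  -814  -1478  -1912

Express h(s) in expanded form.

h(s) = -s^3 - 5s^2 + 2s + 2

Write h(s) = as^3 + bs^2 + cs + d. Substituting each data point gives a linear system:
  343a + 49b + 7c + d = -572
  512a + 64b + 8c + d = -814
  1000a + 100b + 10c + d = -1478
  1331a + 121b + 11c + d = -1912
Solving the system yields a = -1, b = -5, c = 2, d = 2.
So h(s) = -s^3 - 5s^2 + 2s + 2.
Check: h(10) = -1478. ✓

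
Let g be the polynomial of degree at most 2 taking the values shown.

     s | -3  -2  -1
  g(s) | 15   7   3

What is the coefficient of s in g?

Write g(s) = as^2 + bs + c. Substituting each data point gives a linear system:
  9a - 3b + c = 15
  4a - 2b + c = 7
  a - b + c = 3
Solving the system yields a = 2, b = 2, c = 3.
So g(s) = 2s^2 + 2s + 3.
The coefficient of s is 2.

2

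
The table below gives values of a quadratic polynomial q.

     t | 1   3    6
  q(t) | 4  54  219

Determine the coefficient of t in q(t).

Write q(t) = at^2 + bt + c. Substituting each data point gives a linear system:
  a + b + c = 4
  9a + 3b + c = 54
  36a + 6b + c = 219
Solving the system yields a = 6, b = 1, c = -3.
So q(t) = 6t² + t - 3.
The coefficient of t is 1.

1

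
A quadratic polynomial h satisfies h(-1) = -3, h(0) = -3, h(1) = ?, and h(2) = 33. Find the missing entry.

The 3 known points determine the degree-2 polynomial uniquely.
Write h(n) = an^2 + bn + c. Substituting each data point gives a linear system:
  a - b + c = -3
  c = -3
  4a + 2b + c = 33
Solving the system yields a = 6, b = 6, c = -3.
So h(n) = 6n^2 + 6n - 3.
Then h(1) = 9.

9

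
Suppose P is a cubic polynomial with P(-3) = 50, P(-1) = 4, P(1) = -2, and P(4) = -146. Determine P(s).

P(s) = -2s^3 - s^2 - s + 2

Write P(s) = as^3 + bs^2 + cs + d. Substituting each data point gives a linear system:
  -27a + 9b - 3c + d = 50
  -a + b - c + d = 4
  a + b + c + d = -2
  64a + 16b + 4c + d = -146
Solving the system yields a = -2, b = -1, c = -1, d = 2.
So P(s) = -2s^3 - s^2 - s + 2.
Check: P(-1) = 4. ✓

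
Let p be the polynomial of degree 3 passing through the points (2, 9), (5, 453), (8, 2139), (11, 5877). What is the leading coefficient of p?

5

Write p(u) = au^3 + bu^2 + cu + d. Substituting each data point gives a linear system:
  8a + 4b + 2c + d = 9
  125a + 25b + 5c + d = 453
  512a + 64b + 8c + d = 2139
  1331a + 121b + 11c + d = 5877
Solving the system yields a = 5, b = -6, c = -5, d = 3.
So p(u) = 5u^3 - 6u^2 - 5u + 3.
The leading coefficient is 5.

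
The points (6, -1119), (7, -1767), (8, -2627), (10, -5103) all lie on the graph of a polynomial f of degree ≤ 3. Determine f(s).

Write f(s) = as^3 + bs^2 + cs + d. Substituting each data point gives a linear system:
  216a + 36b + 6c + d = -1119
  343a + 49b + 7c + d = -1767
  512a + 64b + 8c + d = -2627
  1000a + 100b + 10c + d = -5103
Solving the system yields a = -5, b = -1, c = 0, d = -3.
So f(s) = -5s³ - s² - 3.
Check: f(7) = -1767. ✓

f(s) = -5s^3 - s^2 - 3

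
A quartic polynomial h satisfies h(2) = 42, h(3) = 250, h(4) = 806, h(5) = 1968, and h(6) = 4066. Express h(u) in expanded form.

h(u) = 3u^4 + u^3 - 6u - 2

Write h(u) = au^4 + bu^3 + cu^2 + du + e. Substituting each data point gives a linear system:
  16a + 8b + 4c + 2d + e = 42
  81a + 27b + 9c + 3d + e = 250
  256a + 64b + 16c + 4d + e = 806
  625a + 125b + 25c + 5d + e = 1968
  1296a + 216b + 36c + 6d + e = 4066
Solving the system yields a = 3, b = 1, c = 0, d = -6, e = -2.
So h(u) = 3u⁴ + u³ - 6u - 2.
Check: h(5) = 1968. ✓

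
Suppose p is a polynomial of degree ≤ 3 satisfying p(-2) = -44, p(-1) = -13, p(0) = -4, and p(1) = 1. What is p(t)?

p(t) = 3t^3 - 2t^2 + 4t - 4

Write p(t) = at^3 + bt^2 + ct + d. Substituting each data point gives a linear system:
  -8a + 4b - 2c + d = -44
  -a + b - c + d = -13
  d = -4
  a + b + c + d = 1
Solving the system yields a = 3, b = -2, c = 4, d = -4.
So p(t) = 3t^3 - 2t^2 + 4t - 4.
Check: p(-2) = -44. ✓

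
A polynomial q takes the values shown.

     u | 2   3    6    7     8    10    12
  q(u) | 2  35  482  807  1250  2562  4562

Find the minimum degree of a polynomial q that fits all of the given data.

3

Divided differences on the nodes 2, 3, 6, 7, 8, 10, 12:
  order 0: 2  35  482  807  1250  2562  4562
  order 1: 33  149  325  443  656  1000
  order 2: 29  44  59  71  86
  order 3: 3  3  3  3
  order 4: 0  0  0
  order 5: 0  0
  order 6: 0
The order-3 divided differences are all 3 (nonzero) and every higher order vanishes, so the data lies on a polynomial of degree exactly 3.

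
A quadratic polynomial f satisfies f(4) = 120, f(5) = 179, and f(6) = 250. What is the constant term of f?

4

Write f(t) = at^2 + bt + c. Substituting each data point gives a linear system:
  16a + 4b + c = 120
  25a + 5b + c = 179
  36a + 6b + c = 250
Solving the system yields a = 6, b = 5, c = 4.
So f(t) = 6t^2 + 5t + 4.
The constant term is 4.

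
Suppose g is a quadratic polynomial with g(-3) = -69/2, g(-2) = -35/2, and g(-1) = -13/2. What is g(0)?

Forward differences of the values at u = -3, -2, -1:
  g  : -69/2  -35/2  -13/2
  Δ  : 17  11
  Δ^2: -6
The second differences are constant, confirming degree 2.
Interpolating (Newton forward form) and evaluating at u = 0 gives g(0) = -3/2.

-3/2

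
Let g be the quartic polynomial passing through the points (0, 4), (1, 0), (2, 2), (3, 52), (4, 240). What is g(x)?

Write g(x) = ax^4 + bx^3 + cx^2 + dx + e. Substituting each data point gives a linear system:
  e = 4
  a + b + c + d + e = 0
  16a + 8b + 4c + 2d + e = 2
  81a + 27b + 9c + 3d + e = 52
  256a + 64b + 16c + 4d + e = 240
Solving the system yields a = 2, b = -5, c = 4, d = -5, e = 4.
So g(x) = 2x^4 - 5x^3 + 4x^2 - 5x + 4.
Check: g(1) = 0. ✓

g(x) = 2x^4 - 5x^3 + 4x^2 - 5x + 4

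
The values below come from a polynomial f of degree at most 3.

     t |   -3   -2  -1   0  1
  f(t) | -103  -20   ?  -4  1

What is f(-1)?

1

On equispaced nodes a degree-3 polynomial has vanishing fourth forward difference, so
  f(-3) - 4·f(-2) + 6·f(-1) - 4·f(0) + f(1) = 0.
Substituting the known values and solving for f(-1):
  6·f(-1) = 6
  f(-1) = 1.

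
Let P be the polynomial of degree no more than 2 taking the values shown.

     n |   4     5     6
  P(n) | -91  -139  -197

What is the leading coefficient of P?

-5

Write P(n) = an^2 + bn + c. Substituting each data point gives a linear system:
  16a + 4b + c = -91
  25a + 5b + c = -139
  36a + 6b + c = -197
Solving the system yields a = -5, b = -3, c = 1.
So P(n) = -5n² - 3n + 1.
The leading coefficient is -5.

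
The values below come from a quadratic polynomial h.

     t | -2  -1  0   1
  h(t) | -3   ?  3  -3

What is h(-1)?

3

On equispaced nodes a degree-2 polynomial has vanishing third forward difference, so
  - h(-2) + 3·h(-1) - 3·h(0) + h(1) = 0.
Substituting the known values and solving for h(-1):
  3·h(-1) = 9
  h(-1) = 3.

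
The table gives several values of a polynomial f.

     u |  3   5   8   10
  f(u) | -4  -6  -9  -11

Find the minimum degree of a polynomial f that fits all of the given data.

1

Divided differences on the nodes 3, 5, 8, 10:
  order 0: -4  -6  -9  -11
  order 1: -1  -1  -1
  order 2: 0  0
  order 3: 0
The order-1 divided differences are all -1 (nonzero) and every higher order vanishes, so the data lies on a polynomial of degree exactly 1.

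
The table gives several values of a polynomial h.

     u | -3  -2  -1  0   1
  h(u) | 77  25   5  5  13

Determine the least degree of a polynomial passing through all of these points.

3

Forward differences of the values at u = -3, -2, -1, 0, 1:
  h  : 77  25  5  5  13
  Δ  : -52  -20  0  8
  Δ^2: 32  20  8
  Δ^3: -12  -12
  Δ^4: 0
The third differences are constant (-12) and nonzero, while all higher differences vanish, so the minimal degree is 3.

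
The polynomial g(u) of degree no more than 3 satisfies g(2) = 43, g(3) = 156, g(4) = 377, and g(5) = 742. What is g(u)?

g(u) = 6u^3 - u - 3

Using the Lagrange interpolation formula with nodes 2, 3, 4, 5:
  L_0(u) = (u - 3)(u - 4)(u - 5) / -6
  L_1(u) = (u - 2)(u - 4)(u - 5) / 2
  L_2(u) = (u - 2)(u - 3)(u - 5) / -2
  L_3(u) = (u - 2)(u - 3)(u - 4) / 6
Then g(u) = 43·L_0(u) + 156·L_1(u) + 377·L_2(u) + 742·L_3(u).
Expanding and collecting terms gives g(u) = 6u^3 - u - 3.
Check: g(4) = 377. ✓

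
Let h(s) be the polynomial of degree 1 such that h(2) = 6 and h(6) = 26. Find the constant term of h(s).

Write h(s) = as + b. Substituting each data point gives a linear system:
  2a + b = 6
  6a + b = 26
Solving the system yields a = 5, b = -4.
So h(s) = 5s - 4.
The constant term is -4.

-4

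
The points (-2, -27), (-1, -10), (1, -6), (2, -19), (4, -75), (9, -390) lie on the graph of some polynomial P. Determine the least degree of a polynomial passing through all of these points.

2

Divided differences on the nodes -2, -1, 1, 2, 4, 9:
  order 0: -27  -10  -6  -19  -75  -390
  order 1: 17  2  -13  -28  -63
  order 2: -5  -5  -5  -5
  order 3: 0  0  0
  order 4: 0  0
  order 5: 0
The order-2 divided differences are all -5 (nonzero) and every higher order vanishes, so the data lies on a polynomial of degree exactly 2.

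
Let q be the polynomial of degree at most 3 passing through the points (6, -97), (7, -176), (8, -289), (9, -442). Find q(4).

Write q(n) = an^3 + bn^2 + cn + d. Substituting each data point gives a linear system:
  216a + 36b + 6c + d = -97
  343a + 49b + 7c + d = -176
  512a + 64b + 8c + d = -289
  729a + 81b + 9c + d = -442
Solving the system yields a = -1, b = 4, c = -4, d = -1.
So q(n) = -n^3 + 4n^2 - 4n - 1.
Then q(4) = -17.

-17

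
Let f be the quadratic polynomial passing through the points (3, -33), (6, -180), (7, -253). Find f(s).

f(s) = -6s^2 + 5s + 6

Write f(s) = as^2 + bs + c. Substituting each data point gives a linear system:
  9a + 3b + c = -33
  36a + 6b + c = -180
  49a + 7b + c = -253
Solving the system yields a = -6, b = 5, c = 6.
So f(s) = -6s^2 + 5s + 6.
Check: f(3) = -33. ✓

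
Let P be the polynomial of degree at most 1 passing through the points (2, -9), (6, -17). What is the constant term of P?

-5

Write P(u) = au + b. Substituting each data point gives a linear system:
  2a + b = -9
  6a + b = -17
Solving the system yields a = -2, b = -5.
So P(u) = -2u - 5.
The constant term is -5.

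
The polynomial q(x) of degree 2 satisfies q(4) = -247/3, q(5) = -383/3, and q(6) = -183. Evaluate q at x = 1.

-19/3

Using the Lagrange interpolation formula with nodes 4, 5, 6:
  L_0(x) = (x - 5)(x - 6) / 2
  L_1(x) = (x - 4)(x - 6) / -1
  L_2(x) = (x - 4)(x - 5) / 2
Then q(x) = -247/3·L_0(x) - 383/3·L_1(x) - 183·L_2(x).
Expanding and collecting terms gives q(x) = -5x^2 - (1/3)x - 1.
Evaluating at x = 1: q(1) = -19/3.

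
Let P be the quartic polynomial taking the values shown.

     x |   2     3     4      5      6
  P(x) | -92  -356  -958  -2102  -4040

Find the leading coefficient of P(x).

Write P(x) = ax^4 + bx^3 + cx^2 + dx + e. Substituting each data point gives a linear system:
  16a + 8b + 4c + 2d + e = -92
  81a + 27b + 9c + 3d + e = -356
  256a + 64b + 16c + 4d + e = -958
  625a + 125b + 25c + 5d + e = -2102
  1296a + 216b + 36c + 6d + e = -4040
Solving the system yields a = -2, b = -6, c = -5, d = 5, e = -2.
So P(x) = -2x^4 - 6x^3 - 5x^2 + 5x - 2.
The leading coefficient is -2.

-2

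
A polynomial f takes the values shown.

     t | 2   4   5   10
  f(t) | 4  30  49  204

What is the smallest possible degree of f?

2

Divided differences on the nodes 2, 4, 5, 10:
  order 0: 4  30  49  204
  order 1: 13  19  31
  order 2: 2  2
  order 3: 0
The order-2 divided differences are all 2 (nonzero) and every higher order vanishes, so the data lies on a polynomial of degree exactly 2.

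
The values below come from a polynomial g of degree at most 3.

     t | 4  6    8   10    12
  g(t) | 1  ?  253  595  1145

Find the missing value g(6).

71

On equispaced nodes a degree-3 polynomial has vanishing fourth forward difference, so
  g(4) - 4·g(6) + 6·g(8) - 4·g(10) + g(12) = 0.
Substituting the known values and solving for g(6):
  -4·g(6) = -284
  g(6) = 71.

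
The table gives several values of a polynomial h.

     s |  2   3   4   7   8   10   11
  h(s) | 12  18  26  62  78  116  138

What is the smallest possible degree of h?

2

Divided differences on the nodes 2, 3, 4, 7, 8, 10, 11:
  order 0: 12  18  26  62  78  116  138
  order 1: 6  8  12  16  19  22
  order 2: 1  1  1  1  1
  order 3: 0  0  0  0
  order 4: 0  0  0
  order 5: 0  0
  order 6: 0
The order-2 divided differences are all 1 (nonzero) and every higher order vanishes, so the data lies on a polynomial of degree exactly 2.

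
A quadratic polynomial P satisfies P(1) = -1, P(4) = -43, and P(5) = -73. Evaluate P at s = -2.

-31

Using the Lagrange interpolation formula with nodes 1, 4, 5:
  L_0(s) = (s - 4)(s - 5) / 12
  L_1(s) = (s - 1)(s - 5) / -3
  L_2(s) = (s - 1)(s - 4) / 4
Then P(s) = -1·L_0(s) - 43·L_1(s) - 73·L_2(s).
Expanding and collecting terms gives P(s) = -4s^2 + 6s - 3.
Evaluating at s = -2: P(-2) = -31.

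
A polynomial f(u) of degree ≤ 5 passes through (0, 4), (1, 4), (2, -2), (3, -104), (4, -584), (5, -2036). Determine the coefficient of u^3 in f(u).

-2

Write f(u) = au^5 + bu^4 + cu^3 + du^2 + eu + k. Substituting each data point gives a linear system:
  k = 4
  a + b + c + d + e + k = 4
  32a + 16b + 8c + 4d + 2e + k = -2
  243a + 81b + 27c + 9d + 3e + k = -104
  1024a + 256b + 64c + 16d + 4e + k = -584
  3125a + 625b + 125c + 25d + 5e + k = -2036
Solving the system yields a = -1, b = 2, c = -2, d = 4, e = -3, k = 4.
So f(u) = -u^5 + 2u^4 - 2u^3 + 4u^2 - 3u + 4.
The coefficient of u^3 is -2.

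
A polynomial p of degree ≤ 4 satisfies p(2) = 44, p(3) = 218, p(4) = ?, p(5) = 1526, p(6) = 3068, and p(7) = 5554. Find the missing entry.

The 5 known points determine the degree-4 polynomial uniquely.
Write p(u) = au^4 + bu^3 + cu^2 + du + e. Substituting each data point gives a linear system:
  16a + 8b + 4c + 2d + e = 44
  81a + 27b + 9c + 3d + e = 218
  625a + 125b + 25c + 5d + e = 1526
  1296a + 216b + 36c + 6d + e = 3068
  2401a + 343b + 49c + 7d + e = 5554
Solving the system yields a = 2, b = 2, c = 2, d = -4, e = -4.
So p(u) = 2u⁴ + 2u³ + 2u² - 4u - 4.
Then p(4) = 652.

652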